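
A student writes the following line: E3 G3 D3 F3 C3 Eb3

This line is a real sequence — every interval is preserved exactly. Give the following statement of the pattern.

Unit = 2 notes; the statements start on E3, D3, C3, moving down a 2nd each time.
Statement 4 starts on Bb2 and keeps the same exact contour: Bb2 Db3.

Bb2 Db3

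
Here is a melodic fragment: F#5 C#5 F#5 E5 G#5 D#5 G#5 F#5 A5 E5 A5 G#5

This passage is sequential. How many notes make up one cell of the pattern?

4

12 notes total. Splitting into 3 groups of 4:
F#5 C#5 F#5 E5 | G#5 D#5 G#5 F#5 | A5 E5 A5 G#5
Each cell is the previous one up a 2nd — so the unit is 4 notes.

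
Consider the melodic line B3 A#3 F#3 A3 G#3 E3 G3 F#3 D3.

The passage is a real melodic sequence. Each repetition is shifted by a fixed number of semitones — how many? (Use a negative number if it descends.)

-2

The 3-note cells begin on B3, A3, G3 — each down a 2nd from the last.
B3 to A3 spans -2 semitones.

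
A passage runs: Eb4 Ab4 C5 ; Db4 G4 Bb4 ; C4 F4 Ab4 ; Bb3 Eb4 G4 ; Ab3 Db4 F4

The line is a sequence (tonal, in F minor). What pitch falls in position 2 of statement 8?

Grouping in 3s, the 2nd note of each cell is Ab4, G4, F4, Eb4, Db4.
Carrying that down a 2nd forward: C4 → Bb3 → Ab3.

Ab3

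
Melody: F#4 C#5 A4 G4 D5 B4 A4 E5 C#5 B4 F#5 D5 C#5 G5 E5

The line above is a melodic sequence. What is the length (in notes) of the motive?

Try groups of 3 (5 cells in 15 notes):
F#4 C#5 A4 | G4 D5 B4 | A4 E5 C#5 | B4 F#5 D5 | C#5 G5 E5
That's a consistent up a 2nd shift per cell, and no other grouping gives one.

3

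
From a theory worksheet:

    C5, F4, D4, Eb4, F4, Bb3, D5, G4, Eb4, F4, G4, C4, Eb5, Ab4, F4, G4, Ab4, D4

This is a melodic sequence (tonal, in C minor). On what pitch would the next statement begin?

The 6-note cells begin on C5, D5, Eb5 — each up a 2nd from the last.
The next head, up a 2nd from Eb5, is F5.

F5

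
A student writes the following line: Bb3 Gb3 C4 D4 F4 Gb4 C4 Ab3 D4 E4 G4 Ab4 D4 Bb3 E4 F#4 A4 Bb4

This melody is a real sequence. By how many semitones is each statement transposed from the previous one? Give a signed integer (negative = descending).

2

Taking 6-note groups, the heads are Bb3, C4, D4: the pattern moves up a 2nd.
Bb3 to C4 spans +2 semitones.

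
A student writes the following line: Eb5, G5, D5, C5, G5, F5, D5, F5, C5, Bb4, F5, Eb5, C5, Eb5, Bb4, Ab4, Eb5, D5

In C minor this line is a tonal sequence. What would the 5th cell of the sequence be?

The 6-note cells begin on Eb5, D5, C5 — each down a 2nd from the last.
Extending down a 2nd: Bb4 → Ab4.
So cell 5 is Ab4 C5 G4 F4 C5 Bb4.

Ab4 C5 G4 F4 C5 Bb4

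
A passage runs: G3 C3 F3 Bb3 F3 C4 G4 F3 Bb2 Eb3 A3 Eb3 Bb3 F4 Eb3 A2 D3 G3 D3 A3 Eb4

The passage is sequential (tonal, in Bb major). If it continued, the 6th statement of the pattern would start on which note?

Taking 7-note groups, the heads are G3, F3, Eb3: the pattern moves down a 2nd.
Continuing: D3 → C3 → Bb2. Statement 6 starts on Bb2.

Bb2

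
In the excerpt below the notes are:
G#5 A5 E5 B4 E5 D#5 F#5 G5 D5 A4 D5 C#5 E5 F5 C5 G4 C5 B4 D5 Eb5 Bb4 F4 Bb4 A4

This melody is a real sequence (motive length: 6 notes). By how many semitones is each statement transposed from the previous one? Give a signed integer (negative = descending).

-2

The 6-note cells begin on G#5, F#5, E5, D5 — each down a 2nd from the last.
G#5→F#5 is 78 − 80 = -2 semitones.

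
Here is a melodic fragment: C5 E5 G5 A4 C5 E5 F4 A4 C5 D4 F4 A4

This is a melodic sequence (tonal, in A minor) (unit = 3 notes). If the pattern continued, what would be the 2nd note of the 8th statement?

E3

Grouping in 3s, the 2nd note of each cell is E5, C5, A4, F4.
Carrying that down a 3rd forward: D4 → B3 → G3 → E3.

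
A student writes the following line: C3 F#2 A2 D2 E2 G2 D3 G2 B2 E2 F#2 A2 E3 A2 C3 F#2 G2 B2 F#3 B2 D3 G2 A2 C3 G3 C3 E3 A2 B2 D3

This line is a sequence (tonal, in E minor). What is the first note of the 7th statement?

With a 6-note motive the entries are C3, D3, E3, F#3, G3, each up a 2nd from the previous.
Extending the heads up a 2nd: A3 → B3.

B3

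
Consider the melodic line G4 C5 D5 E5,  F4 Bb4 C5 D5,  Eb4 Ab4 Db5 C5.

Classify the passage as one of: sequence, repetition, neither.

neither

Note 3 of cell 3 is Db5; if this were a sequence it would be Bb4. No unit length gives a consistent transposition pattern.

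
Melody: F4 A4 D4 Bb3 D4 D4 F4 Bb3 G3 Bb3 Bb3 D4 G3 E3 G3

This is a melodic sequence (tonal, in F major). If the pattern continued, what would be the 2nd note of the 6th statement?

E3

With 5-note cells, note 2 of each statement runs A4, F4, D4.
Extending down a 3rd: Bb3 → G3 → E3.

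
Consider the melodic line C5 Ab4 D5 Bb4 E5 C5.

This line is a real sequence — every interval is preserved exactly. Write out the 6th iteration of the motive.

A#5 F#5

Taking 2-note groups, the heads are C5, D5, E5: the pattern moves up a 2nd.
Extending up a 2nd: F#5 → G#5 → A#5.
Statement 6 starts on A#5 and keeps the same exact contour: A#5 F#5.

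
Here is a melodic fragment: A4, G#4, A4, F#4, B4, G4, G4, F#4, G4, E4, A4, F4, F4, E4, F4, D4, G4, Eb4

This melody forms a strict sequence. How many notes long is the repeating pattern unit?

There are 18 notes; a 6-note unit gives 3 cells:
A4 G#4 A4 F#4 B4 G4 | G4 F#4 G4 E4 A4 F4 | F4 E4 F4 D4 G4 Eb4
Each cell is the previous one down a 2nd — so the unit is 6 notes.

6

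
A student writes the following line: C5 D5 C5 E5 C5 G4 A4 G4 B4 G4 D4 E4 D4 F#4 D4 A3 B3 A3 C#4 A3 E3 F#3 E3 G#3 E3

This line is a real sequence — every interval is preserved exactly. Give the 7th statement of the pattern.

F#2 G#2 F#2 A#2 F#2

The 5-note cells begin on C5, G4, D4, A3, E3 — each down a 4th from the last.
Extending down a 4th: B2 → F#2.
Statement 7 starts on F#2 and keeps the same exact contour: F#2 G#2 F#2 A#2 F#2.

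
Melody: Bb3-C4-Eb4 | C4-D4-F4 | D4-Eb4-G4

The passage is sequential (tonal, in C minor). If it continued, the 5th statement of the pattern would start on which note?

F4

With a 3-note motive the entries are Bb3, C4, D4, each up a 2nd from the previous.
Extending the heads up a 2nd: Eb4 → F4.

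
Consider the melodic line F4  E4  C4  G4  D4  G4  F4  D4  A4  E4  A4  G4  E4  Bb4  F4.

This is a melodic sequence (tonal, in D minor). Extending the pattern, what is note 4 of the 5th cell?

Grouping in 5s, the 4th note of each cell is G4, A4, Bb4.
Each moves up a 2nd. Continuing: C5 → D5.

D5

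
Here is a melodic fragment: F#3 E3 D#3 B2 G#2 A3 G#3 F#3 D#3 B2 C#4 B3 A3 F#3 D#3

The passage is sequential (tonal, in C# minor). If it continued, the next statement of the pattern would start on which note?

E4

With a 5-note motive the entries are F#3, A3, C#4, each up a 3rd from the previous.
The next head, up a 3rd from C#4, is E4.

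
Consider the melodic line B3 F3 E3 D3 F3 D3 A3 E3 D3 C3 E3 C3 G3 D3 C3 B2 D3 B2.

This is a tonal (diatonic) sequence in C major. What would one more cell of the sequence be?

F3 C3 B2 A2 C3 A2

Unit = 6 notes; the statements start on B3, A3, G3, moving down a 2nd each time.
From F3 the diatonic shape gives F3 C3 B2 A2 C3 A2.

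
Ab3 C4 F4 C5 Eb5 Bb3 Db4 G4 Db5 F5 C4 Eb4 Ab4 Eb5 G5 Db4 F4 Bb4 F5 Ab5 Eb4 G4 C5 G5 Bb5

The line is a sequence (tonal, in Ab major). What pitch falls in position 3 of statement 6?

Db5

With 5-note cells, note 3 of each statement runs F4, G4, Ab4, Bb4, C5.
From C5, up a 2nd gives Db5.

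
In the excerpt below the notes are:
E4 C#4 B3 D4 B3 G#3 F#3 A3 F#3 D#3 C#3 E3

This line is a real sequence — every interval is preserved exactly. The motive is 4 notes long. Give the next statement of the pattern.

Taking 4-note groups, the heads are E4, B3, F#3: the pattern moves down a 4th.
From C#3 the exact shape gives C#3 A#2 G#2 B2.

C#3 A#2 G#2 B2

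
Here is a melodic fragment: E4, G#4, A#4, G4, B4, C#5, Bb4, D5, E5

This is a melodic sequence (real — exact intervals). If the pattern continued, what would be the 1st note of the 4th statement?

Db5

Grouping in 3s, the 1st note of each cell is E4, G4, Bb4.
From Bb4, up a 3rd gives Db5.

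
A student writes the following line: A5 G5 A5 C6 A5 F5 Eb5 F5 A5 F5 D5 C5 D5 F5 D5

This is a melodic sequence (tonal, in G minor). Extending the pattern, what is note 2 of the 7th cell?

The unit is 5 notes. Position-2 pitches of the 3 shown cells: G5, Eb5, C5.
Carrying that down a 3rd forward: A4 → F4 → D4 → Bb3.

Bb3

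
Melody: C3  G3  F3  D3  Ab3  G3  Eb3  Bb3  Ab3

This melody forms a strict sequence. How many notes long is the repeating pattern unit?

9 notes total. Splitting into 3 groups of 3:
C3 G3 F3 | D3 Ab3 G3 | Eb3 Bb3 Ab3
That's a consistent up a 2nd shift per cell, and no other grouping gives one.

3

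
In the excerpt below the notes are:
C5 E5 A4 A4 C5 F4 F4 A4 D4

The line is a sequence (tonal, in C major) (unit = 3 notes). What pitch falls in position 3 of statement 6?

With 3-note cells, note 3 of each statement runs A4, F4, D4.
Carrying that down a 3rd forward: B3 → G3 → E3.

E3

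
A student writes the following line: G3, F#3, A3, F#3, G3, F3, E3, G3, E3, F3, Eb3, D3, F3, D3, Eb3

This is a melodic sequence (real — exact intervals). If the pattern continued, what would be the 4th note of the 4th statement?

C3

Grouping in 5s, the 4th note of each cell is F#3, E3, D3.
One more down a 2nd gives C3.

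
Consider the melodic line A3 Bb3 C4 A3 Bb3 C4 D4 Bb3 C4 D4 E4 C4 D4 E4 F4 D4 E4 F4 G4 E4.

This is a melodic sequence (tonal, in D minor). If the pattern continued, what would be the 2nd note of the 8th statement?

Grouping in 4s, the 2nd note of each cell is Bb3, C4, D4, E4, F4.
Each moves up a 2nd. Continuing: G4 → A4 → Bb4.

Bb4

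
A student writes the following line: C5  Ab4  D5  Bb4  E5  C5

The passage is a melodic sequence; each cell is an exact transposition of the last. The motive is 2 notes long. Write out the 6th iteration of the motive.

The 2-note cells begin on C5, D5, E5 — each up a 2nd from the last.
Carrying on: F#5 → G#5 → A#5.
From A#5 the exact shape gives A#5 F#5.

A#5 F#5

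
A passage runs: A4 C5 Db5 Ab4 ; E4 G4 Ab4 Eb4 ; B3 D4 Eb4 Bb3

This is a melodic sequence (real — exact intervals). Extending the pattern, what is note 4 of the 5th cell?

The unit is 4 notes. Position-4 pitches of the 3 shown cells: Ab4, Eb4, Bb3.
Extending down a 4th: F3 → C3.

C3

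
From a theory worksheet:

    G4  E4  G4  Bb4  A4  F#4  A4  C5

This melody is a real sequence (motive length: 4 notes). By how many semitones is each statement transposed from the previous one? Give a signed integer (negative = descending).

2

Unit = 4 notes; the statements start on G4, A4, moving up a 2nd each time.
Counting half-steps from G4 to A4: 2.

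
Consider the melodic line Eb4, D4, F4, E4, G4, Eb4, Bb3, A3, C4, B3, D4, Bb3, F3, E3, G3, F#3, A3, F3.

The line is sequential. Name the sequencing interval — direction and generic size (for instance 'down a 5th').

down a 4th

The 6-note cells begin on Eb4, Bb3, F3 — each down a 4th from the last.
From Eb4 to Bb3: down a 4th.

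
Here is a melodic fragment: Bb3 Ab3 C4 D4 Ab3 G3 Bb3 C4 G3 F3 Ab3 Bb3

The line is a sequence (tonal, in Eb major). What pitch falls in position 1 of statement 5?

The unit is 4 notes. Position-1 pitches of the 3 shown cells: Bb3, Ab3, G3.
Carrying that down a 2nd forward: F3 → Eb3.

Eb3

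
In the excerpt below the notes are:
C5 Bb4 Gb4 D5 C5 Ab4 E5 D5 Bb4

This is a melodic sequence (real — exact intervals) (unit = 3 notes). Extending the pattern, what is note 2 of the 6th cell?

The unit is 3 notes. Position-2 pitches of the 3 shown cells: Bb4, C5, D5.
Carrying that up a 2nd forward: E5 → F#5 → G#5.

G#5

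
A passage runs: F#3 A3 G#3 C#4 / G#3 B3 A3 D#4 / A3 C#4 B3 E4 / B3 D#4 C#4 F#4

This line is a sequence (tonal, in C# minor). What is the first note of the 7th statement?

Unit = 4 notes; the statements start on F#3, G#3, A3, B3, moving up a 2nd each time.
Extending the heads up a 2nd: C#4 → D#4 → E4.

E4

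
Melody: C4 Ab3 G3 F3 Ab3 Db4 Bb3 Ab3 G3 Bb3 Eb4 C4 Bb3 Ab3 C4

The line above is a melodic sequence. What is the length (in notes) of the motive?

There are 15 notes; a 5-note unit gives 3 cells:
C4 Ab3 G3 F3 Ab3 | Db4 Bb3 Ab3 G3 Bb3 | Eb4 C4 Bb3 Ab3 C4
That's a consistent up a 2nd shift per cell, and no other grouping gives one.

5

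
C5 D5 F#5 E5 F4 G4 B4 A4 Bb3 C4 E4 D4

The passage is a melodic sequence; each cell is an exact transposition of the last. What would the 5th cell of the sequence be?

Ab2 Bb2 D3 C3

Unit = 4 notes; the statements start on C5, F4, Bb3, moving down a 5th each time.
Extending down a 5th: Eb3 → Ab2.
From Ab2 the exact shape gives Ab2 Bb2 D3 C3.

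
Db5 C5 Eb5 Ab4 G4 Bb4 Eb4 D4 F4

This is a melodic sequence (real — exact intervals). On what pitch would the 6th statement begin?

The 3-note cells begin on Db5, Ab4, Eb4 — each down a 4th from the last.
Continuing: Bb3 → F3 → C3. Statement 6 starts on C3.

C3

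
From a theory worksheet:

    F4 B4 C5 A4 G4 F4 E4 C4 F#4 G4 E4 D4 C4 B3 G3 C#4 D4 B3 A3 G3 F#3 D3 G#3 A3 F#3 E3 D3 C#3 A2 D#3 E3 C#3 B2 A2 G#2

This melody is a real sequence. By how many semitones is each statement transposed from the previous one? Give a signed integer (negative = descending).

With a 7-note motive the entries are F4, C4, G3, D3, A2, each down a 4th from the previous.
F4 to C4 spans -5 semitones.

-5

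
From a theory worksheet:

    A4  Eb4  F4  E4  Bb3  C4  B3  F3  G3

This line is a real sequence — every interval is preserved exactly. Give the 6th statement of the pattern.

The 3-note cells begin on A4, E4, B3 — each down a 4th from the last.
Extending down a 4th: F#3 → C#3 → G#2.
Statement 6 starts on G#2 and keeps the same exact contour: G#2 D2 E2.

G#2 D2 E2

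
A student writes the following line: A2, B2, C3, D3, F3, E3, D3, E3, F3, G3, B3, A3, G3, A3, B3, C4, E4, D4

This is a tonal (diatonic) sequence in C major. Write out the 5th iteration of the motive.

The 6-note cells begin on A2, D3, G3 — each up a 4th from the last.
Continuing the starts: C4 → F4.
Statement 5 starts on F4 and keeps the same diatonic contour: F4 G4 A4 B4 D5 C5.

F4 G4 A4 B4 D5 C5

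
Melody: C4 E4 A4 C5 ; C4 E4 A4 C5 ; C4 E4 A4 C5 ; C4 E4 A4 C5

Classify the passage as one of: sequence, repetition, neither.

repetition

Each 4-note cell is identical (C4 E4 A4 C5), restated at the same pitch.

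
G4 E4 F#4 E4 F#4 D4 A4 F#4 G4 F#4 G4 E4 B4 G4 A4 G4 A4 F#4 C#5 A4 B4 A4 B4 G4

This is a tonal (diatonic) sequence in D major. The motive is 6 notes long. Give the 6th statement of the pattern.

E5 C#5 D5 C#5 D5 B4

With a 6-note motive the entries are G4, A4, B4, C#5, each up a 2nd from the previous.
Continuing the starts: D5 → E5.
So cell 6 is E5 C#5 D5 C#5 D5 B4.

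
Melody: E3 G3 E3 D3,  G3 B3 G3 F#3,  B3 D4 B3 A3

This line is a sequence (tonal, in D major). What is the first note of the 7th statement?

C#5

Taking 4-note groups, the heads are E3, G3, B3: the pattern moves up a 3rd.
Continuing: D4 → F#4 → A4 → C#5. Statement 7 starts on C#5.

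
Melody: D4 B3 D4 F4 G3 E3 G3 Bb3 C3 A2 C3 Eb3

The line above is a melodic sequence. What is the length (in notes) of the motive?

4

12 notes total. Splitting into 3 groups of 4:
D4 B3 D4 F4 | G3 E3 G3 Bb3 | C3 A2 C3 Eb3
Each cell is the previous one down a 5th — so the unit is 4 notes.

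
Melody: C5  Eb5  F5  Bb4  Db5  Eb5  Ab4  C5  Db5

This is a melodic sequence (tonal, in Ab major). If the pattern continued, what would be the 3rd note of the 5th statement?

With 3-note cells, note 3 of each statement runs F5, Eb5, Db5.
Each moves down a 2nd. Continuing: C5 → Bb4.

Bb4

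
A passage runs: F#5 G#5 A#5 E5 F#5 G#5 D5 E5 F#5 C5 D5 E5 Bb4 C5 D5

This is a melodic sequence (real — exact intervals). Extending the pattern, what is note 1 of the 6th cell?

With 3-note cells, note 1 of each statement runs F#5, E5, D5, C5, Bb4.
Each moves down a 2nd; the next is Ab4.

Ab4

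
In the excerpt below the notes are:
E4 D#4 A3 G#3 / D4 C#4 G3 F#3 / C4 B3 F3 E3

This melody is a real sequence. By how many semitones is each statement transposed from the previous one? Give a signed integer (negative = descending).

-2

Unit = 4 notes; the statements start on E4, D4, C4, moving down a 2nd each time.
E4→D4 is 62 − 64 = -2 semitones.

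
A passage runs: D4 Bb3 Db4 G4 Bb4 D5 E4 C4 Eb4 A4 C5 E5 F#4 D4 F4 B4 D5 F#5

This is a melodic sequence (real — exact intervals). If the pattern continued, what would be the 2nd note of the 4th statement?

E4

With 6-note cells, note 2 of each statement runs Bb3, C4, D4.
From D4, up a 2nd gives E4.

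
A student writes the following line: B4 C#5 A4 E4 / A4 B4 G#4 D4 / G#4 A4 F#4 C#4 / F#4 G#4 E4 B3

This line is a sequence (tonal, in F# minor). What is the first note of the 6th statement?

D4

The 4-note cells begin on B4, A4, G#4, F#4 — each down a 2nd from the last.
Continuing: E4 → D4. Statement 6 starts on D4.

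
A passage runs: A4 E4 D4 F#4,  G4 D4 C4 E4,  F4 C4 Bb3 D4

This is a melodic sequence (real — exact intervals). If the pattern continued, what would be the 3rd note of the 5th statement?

Gb3

The unit is 4 notes. Position-3 pitches of the 3 shown cells: D4, C4, Bb3.
Each moves down a 2nd. Continuing: Ab3 → Gb3.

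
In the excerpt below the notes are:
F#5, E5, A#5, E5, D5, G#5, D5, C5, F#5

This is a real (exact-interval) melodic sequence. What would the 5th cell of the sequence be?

The 3-note cells begin on F#5, E5, D5 — each down a 2nd from the last.
Carrying on: C5 → Bb4.
So cell 5 is Bb4 Ab4 D5.

Bb4 Ab4 D5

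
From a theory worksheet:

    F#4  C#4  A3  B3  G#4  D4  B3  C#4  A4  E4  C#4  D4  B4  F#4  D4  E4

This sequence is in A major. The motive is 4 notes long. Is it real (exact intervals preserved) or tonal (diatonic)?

tonal

Every note is diatonic to A major.
Cell 1 has -5 semitones from note 1 to 2, but cell 2 has -6 — the interval quality changes while the contour stays the same, which is the hallmark of a tonal sequence.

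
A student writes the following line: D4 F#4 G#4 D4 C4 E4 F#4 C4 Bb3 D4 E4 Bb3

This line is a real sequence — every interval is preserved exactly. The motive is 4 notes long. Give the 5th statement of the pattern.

Gb3 Bb3 C4 Gb3

The 4-note cells begin on D4, C4, Bb3 — each down a 2nd from the last.
Carrying on: Ab3 → Gb3.
From Gb3 the exact shape gives Gb3 Bb3 C4 Gb3.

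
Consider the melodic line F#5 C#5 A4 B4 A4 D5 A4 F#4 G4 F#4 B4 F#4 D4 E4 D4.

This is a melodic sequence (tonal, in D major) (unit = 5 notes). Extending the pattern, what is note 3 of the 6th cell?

E3

With 5-note cells, note 3 of each statement runs A4, F#4, D4.
Extending down a 3rd: B3 → G3 → E3.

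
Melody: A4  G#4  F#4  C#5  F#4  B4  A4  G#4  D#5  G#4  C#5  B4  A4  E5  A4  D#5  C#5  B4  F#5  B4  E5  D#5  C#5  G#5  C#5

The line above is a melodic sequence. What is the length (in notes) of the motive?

5

25 notes total. Splitting into 5 groups of 5:
A4 G#4 F#4 C#5 F#4 | B4 A4 G#4 D#5 G#4 | C#5 B4 A4 E5 A4 | D#5 C#5 B4 F#5 B4 | E5 D#5 C#5 G#5 C#5
That's a consistent up a 2nd shift per cell, and no other grouping gives one.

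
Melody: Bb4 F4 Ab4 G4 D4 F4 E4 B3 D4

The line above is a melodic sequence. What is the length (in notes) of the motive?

3

9 notes total. Splitting into 3 groups of 3:
Bb4 F4 Ab4 | G4 D4 F4 | E4 B3 D4
Every group is a transposition down a 3rd of the one before; no shorter unit works.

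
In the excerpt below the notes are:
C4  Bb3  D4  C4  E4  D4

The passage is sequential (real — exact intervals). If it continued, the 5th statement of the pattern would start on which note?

G#4

With a 2-note motive the entries are C4, D4, E4, each up a 2nd from the previous.
Continuing: F#4 → G#4. Statement 5 starts on G#4.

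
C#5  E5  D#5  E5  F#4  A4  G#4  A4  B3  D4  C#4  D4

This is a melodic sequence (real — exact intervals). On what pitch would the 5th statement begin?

The 4-note cells begin on C#5, F#4, B3 — each down a 5th from the last.
Extending the heads down a 5th: E3 → A2.

A2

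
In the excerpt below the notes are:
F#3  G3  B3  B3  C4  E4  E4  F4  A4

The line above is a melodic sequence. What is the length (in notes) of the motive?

9 notes total. Splitting into 3 groups of 3:
F#3 G3 B3 | B3 C4 E4 | E4 F4 A4
Each cell is the previous one up a 4th — so the unit is 3 notes.

3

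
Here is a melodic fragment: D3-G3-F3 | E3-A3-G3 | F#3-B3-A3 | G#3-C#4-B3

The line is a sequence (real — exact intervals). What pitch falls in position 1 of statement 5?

With 3-note cells, note 1 of each statement runs D3, E3, F#3, G#3.
Each moves up a 2nd; the next is A#3.

A#3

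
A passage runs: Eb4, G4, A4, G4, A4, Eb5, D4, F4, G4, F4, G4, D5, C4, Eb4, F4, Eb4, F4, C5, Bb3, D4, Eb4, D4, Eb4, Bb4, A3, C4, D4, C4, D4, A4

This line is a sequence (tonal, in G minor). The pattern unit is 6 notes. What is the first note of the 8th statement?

Eb3

Taking 6-note groups, the heads are Eb4, D4, C4, Bb3, A3: the pattern moves down a 2nd.
Extending the heads down a 2nd: G3 → F3 → Eb3.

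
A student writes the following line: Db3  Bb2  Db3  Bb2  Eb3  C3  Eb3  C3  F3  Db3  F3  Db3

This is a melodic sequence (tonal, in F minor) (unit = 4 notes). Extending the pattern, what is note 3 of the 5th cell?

Ab3

With 4-note cells, note 3 of each statement runs Db3, Eb3, F3.
Each moves up a 2nd. Continuing: G3 → Ab3.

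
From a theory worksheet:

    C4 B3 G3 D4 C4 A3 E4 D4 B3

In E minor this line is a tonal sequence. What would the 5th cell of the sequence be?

G4 F#4 D4

The 3-note cells begin on C4, D4, E4 — each up a 2nd from the last.
Carrying on: F#4 → G4.
From G4 the diatonic shape gives G4 F#4 D4.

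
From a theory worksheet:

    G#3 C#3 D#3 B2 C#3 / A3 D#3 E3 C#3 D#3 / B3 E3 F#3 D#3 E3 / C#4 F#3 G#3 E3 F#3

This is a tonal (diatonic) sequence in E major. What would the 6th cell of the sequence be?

Taking 5-note groups, the heads are G#3, A3, B3, C#4: the pattern moves up a 2nd.
Extending up a 2nd: D#4 → E4.
Statement 6 starts on E4 and keeps the same diatonic contour: E4 A3 B3 G#3 A3.

E4 A3 B3 G#3 A3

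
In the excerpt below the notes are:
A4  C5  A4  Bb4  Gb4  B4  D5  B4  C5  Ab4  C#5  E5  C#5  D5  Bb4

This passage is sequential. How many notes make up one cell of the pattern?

5

Try groups of 5 (3 cells in 15 notes):
A4 C5 A4 Bb4 Gb4 | B4 D5 B4 C5 Ab4 | C#5 E5 C#5 D5 Bb4
Each cell is the previous one up a 2nd — so the unit is 5 notes.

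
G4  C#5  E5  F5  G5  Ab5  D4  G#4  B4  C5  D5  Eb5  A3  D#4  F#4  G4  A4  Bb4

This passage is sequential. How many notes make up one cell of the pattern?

Try groups of 6 (3 cells in 18 notes):
G4 C#5 E5 F5 G5 Ab5 | D4 G#4 B4 C5 D5 Eb5 | A3 D#4 F#4 G4 A4 Bb4
Every group is a transposition down a 4th of the one before; no shorter unit works.

6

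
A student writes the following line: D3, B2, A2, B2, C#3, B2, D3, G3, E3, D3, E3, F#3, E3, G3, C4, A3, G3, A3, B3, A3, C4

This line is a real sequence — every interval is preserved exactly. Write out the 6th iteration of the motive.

With a 7-note motive the entries are D3, G3, C4, each up a 4th from the previous.
Continuing the starts: F4 → Bb4 → Eb5.
From Eb5 the exact shape gives Eb5 C5 Bb4 C5 D5 C5 Eb5.

Eb5 C5 Bb4 C5 D5 C5 Eb5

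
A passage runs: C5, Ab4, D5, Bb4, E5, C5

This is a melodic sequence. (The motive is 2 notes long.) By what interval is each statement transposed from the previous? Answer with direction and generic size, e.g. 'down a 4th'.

Taking 2-note groups, the heads are C5, D5, E5: the pattern moves up a 2nd.
From C5 to D5: up a 2nd.

up a 2nd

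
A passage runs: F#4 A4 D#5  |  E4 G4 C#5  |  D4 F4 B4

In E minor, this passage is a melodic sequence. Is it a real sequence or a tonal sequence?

Each cell has the same semitone pattern (3, 6) — intervals are preserved exactly.
And D#5 lies outside E minor, so the sequence is real rather than tonal.

real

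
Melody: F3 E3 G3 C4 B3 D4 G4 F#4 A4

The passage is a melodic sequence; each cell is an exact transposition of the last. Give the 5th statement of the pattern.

With a 3-note motive the entries are F3, C4, G4, each up a 5th from the previous.
Continuing the starts: D5 → A5.
Statement 5 starts on A5 and keeps the same exact contour: A5 G#5 B5.

A5 G#5 B5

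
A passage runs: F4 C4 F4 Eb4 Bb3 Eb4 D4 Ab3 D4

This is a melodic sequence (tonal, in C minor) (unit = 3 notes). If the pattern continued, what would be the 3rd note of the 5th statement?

Bb3

The unit is 3 notes. Position-3 pitches of the 3 shown cells: F4, Eb4, D4.
Carrying that down a 2nd forward: C4 → Bb3.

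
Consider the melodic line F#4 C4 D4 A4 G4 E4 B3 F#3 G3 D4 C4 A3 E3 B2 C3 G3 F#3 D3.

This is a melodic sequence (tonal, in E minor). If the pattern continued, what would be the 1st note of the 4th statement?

A2

Grouping in 6s, the 1st note of each cell is F#4, B3, E3.
Each moves down a 5th; the next is A2.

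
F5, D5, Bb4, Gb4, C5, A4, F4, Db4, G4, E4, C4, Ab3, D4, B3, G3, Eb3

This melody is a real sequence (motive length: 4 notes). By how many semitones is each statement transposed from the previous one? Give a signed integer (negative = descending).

-5

Unit = 4 notes; the statements start on F5, C5, G4, D4, moving down a 4th each time.
Counting half-steps from F5 to C5: -5.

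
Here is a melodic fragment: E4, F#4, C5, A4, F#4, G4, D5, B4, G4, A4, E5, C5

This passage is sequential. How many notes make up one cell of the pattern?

4

Try groups of 4 (3 cells in 12 notes):
E4 F#4 C5 A4 | F#4 G4 D5 B4 | G4 A4 E5 C5
That's a consistent up a 2nd shift per cell, and no other grouping gives one.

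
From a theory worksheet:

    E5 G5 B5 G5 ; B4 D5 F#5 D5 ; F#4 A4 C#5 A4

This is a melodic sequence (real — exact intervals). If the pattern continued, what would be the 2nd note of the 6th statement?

F#3

The unit is 4 notes. Position-2 pitches of the 3 shown cells: G5, D5, A4.
Extending down a 4th: E4 → B3 → F#3.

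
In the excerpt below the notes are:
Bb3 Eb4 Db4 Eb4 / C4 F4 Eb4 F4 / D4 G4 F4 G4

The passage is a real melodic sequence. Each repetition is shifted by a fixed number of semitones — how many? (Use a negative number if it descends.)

2

Taking 4-note groups, the heads are Bb3, C4, D4: the pattern moves up a 2nd.
Bb3→C4 is 60 − 58 = 2 semitones.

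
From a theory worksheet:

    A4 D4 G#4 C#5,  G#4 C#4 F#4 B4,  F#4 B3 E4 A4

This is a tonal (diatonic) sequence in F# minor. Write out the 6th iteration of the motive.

The 4-note cells begin on A4, G#4, F#4 — each down a 2nd from the last.
Carrying on: E4 → D4 → C#4.
Statement 6 starts on C#4 and keeps the same diatonic contour: C#4 F#3 B3 E4.

C#4 F#3 B3 E4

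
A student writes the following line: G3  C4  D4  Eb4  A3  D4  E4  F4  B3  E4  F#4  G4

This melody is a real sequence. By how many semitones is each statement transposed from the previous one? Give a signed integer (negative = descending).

The 4-note cells begin on G3, A3, B3 — each up a 2nd from the last.
Counting half-steps from G3 to A3: 2.

2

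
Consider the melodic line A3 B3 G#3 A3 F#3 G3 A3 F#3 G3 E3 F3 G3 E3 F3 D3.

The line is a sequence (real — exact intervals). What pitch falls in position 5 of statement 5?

Grouping in 5s, the 5th note of each cell is F#3, E3, D3.
Each moves down a 2nd. Continuing: C3 → Bb2.

Bb2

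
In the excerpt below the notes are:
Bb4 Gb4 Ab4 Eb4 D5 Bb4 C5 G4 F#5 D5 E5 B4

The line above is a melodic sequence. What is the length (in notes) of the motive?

4

12 notes total. Splitting into 3 groups of 4:
Bb4 Gb4 Ab4 Eb4 | D5 Bb4 C5 G4 | F#5 D5 E5 B4
Each cell is the previous one up a 3rd — so the unit is 4 notes.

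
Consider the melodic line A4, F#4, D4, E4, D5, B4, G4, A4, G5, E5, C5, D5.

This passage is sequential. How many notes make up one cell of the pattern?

There are 12 notes; a 4-note unit gives 3 cells:
A4 F#4 D4 E4 | D5 B4 G4 A4 | G5 E5 C5 D5
Every group is a transposition up a 4th of the one before; no shorter unit works.

4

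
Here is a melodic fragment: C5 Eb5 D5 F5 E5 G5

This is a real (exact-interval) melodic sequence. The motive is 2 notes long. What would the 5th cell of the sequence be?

G#5 B5

With a 2-note motive the entries are C5, D5, E5, each up a 2nd from the previous.
Extending up a 2nd: F#5 → G#5.
So cell 5 is G#5 B5.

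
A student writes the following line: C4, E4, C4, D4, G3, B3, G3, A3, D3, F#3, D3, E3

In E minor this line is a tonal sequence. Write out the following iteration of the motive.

Taking 4-note groups, the heads are C4, G3, D3: the pattern moves down a 4th.
From A2 the diatonic shape gives A2 C3 A2 B2.

A2 C3 A2 B2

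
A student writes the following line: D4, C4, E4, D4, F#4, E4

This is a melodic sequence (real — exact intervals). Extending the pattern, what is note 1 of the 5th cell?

A#4

The unit is 2 notes. Position-1 pitches of the 3 shown cells: D4, E4, F#4.
Carrying that up a 2nd forward: G#4 → A#4.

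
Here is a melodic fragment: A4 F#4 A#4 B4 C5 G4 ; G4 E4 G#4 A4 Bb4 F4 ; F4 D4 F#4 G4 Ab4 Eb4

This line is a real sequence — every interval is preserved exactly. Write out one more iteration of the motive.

Unit = 6 notes; the statements start on A4, G4, F4, moving down a 2nd each time.
From Eb4 the exact shape gives Eb4 C4 E4 F4 Gb4 Db4.

Eb4 C4 E4 F4 Gb4 Db4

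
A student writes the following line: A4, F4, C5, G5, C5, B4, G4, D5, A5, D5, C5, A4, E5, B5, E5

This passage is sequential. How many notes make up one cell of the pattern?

15 notes total. Splitting into 3 groups of 5:
A4 F4 C5 G5 C5 | B4 G4 D5 A5 D5 | C5 A4 E5 B5 E5
That's a consistent up a 2nd shift per cell, and no other grouping gives one.

5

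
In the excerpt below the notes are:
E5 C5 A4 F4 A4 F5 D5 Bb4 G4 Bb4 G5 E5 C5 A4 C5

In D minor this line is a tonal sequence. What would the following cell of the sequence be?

With a 5-note motive the entries are E5, F5, G5, each up a 2nd from the previous.
From A5 the diatonic shape gives A5 F5 D5 Bb4 D5.

A5 F5 D5 Bb4 D5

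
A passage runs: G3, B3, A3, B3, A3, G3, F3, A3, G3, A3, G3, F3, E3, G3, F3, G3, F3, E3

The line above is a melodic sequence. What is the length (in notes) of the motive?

There are 18 notes; a 6-note unit gives 3 cells:
G3 B3 A3 B3 A3 G3 | F3 A3 G3 A3 G3 F3 | E3 G3 F3 G3 F3 E3
Every group is a transposition down a 2nd of the one before; no shorter unit works.

6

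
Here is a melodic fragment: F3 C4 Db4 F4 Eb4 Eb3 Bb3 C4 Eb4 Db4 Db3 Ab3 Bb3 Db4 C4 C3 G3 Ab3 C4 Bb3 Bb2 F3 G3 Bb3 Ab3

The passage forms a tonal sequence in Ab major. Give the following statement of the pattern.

Ab2 Eb3 F3 Ab3 G3

With a 5-note motive the entries are F3, Eb3, Db3, C3, Bb2, each down a 2nd from the previous.
From Ab2 the diatonic shape gives Ab2 Eb3 F3 Ab3 G3.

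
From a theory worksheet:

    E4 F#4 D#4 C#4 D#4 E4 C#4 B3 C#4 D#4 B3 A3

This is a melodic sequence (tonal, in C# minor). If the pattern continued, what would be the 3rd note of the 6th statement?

F#3

Grouping in 4s, the 3rd note of each cell is D#4, C#4, B3.
Each moves down a 2nd. Continuing: A3 → G#3 → F#3.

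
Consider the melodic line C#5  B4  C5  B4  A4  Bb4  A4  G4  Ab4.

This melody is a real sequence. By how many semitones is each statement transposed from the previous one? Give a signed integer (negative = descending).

With a 3-note motive the entries are C#5, B4, A4, each down a 2nd from the previous.
C#5→B4 is 71 − 73 = -2 semitones.

-2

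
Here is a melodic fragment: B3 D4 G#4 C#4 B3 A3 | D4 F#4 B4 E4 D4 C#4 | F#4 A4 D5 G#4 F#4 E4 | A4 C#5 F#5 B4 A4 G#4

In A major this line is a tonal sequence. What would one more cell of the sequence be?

C#5 E5 A5 D5 C#5 B4

With a 6-note motive the entries are B3, D4, F#4, A4, each up a 3rd from the previous.
From C#5 the diatonic shape gives C#5 E5 A5 D5 C#5 B4.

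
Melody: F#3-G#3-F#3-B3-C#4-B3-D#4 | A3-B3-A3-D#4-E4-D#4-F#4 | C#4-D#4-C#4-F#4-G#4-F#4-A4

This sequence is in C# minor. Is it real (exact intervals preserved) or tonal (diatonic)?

Every note is diatonic to C# minor.
Cell 1 has +5 semitones from note 3 to 4, but cell 2 has +6 — the interval quality changes while the contour stays the same, which is the hallmark of a tonal sequence.

tonal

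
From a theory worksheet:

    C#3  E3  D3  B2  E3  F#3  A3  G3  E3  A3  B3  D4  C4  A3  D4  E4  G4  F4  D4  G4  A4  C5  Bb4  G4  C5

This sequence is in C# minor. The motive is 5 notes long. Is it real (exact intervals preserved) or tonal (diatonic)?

Each cell has the same semitone pattern (3, -2, -3, 5) — intervals are preserved exactly.
And D3 lies outside C# minor, so the sequence is real rather than tonal.

real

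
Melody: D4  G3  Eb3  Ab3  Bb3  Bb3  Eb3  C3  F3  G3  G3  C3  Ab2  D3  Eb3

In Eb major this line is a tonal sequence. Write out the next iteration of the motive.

Eb3 Ab2 F2 Bb2 C3

The 5-note cells begin on D4, Bb3, G3 — each down a 3rd from the last.
Statement 4 starts on Eb3 and keeps the same diatonic contour: Eb3 Ab2 F2 Bb2 C3.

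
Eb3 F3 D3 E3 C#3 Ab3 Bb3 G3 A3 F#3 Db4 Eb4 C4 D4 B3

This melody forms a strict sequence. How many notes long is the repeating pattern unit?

5

There are 15 notes; a 5-note unit gives 3 cells:
Eb3 F3 D3 E3 C#3 | Ab3 Bb3 G3 A3 F#3 | Db4 Eb4 C4 D4 B3
That's a consistent up a 4th shift per cell, and no other grouping gives one.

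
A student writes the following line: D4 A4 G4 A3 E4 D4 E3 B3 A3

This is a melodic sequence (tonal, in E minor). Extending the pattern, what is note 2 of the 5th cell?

With 3-note cells, note 2 of each statement runs A4, E4, B3.
Carrying that down a 4th forward: F#3 → C3.

C3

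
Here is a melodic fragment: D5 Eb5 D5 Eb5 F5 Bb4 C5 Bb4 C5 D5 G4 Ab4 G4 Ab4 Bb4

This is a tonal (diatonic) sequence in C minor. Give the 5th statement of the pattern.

Unit = 5 notes; the statements start on D5, Bb4, G4, moving down a 3rd each time.
Continuing the starts: Eb4 → C4.
So cell 5 is C4 D4 C4 D4 Eb4.

C4 D4 C4 D4 Eb4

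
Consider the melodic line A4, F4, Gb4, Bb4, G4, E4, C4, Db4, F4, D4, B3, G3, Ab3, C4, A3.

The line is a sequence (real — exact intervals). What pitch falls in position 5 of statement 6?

Grouping in 5s, the 5th note of each cell is G4, D4, A3.
Extending down a 4th: E3 → B2 → F#2.

F#2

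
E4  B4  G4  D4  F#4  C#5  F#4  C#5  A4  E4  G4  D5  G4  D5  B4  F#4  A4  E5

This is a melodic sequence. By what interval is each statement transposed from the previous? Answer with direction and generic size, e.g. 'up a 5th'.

up a 2nd

With a 6-note motive the entries are E4, F#4, G4, each up a 2nd from the previous.
E4 to F#4 is up a 2nd.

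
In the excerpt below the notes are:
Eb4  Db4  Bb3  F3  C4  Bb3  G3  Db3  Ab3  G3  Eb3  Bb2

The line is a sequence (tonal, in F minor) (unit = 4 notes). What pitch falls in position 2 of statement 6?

Grouping in 4s, the 2nd note of each cell is Db4, Bb3, G3.
Carrying that down a 3rd forward: Eb3 → C3 → Ab2.

Ab2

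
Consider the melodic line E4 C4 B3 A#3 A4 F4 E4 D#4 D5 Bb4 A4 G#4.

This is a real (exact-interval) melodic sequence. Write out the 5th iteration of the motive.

C6 Ab5 G5 F#5

With a 4-note motive the entries are E4, A4, D5, each up a 4th from the previous.
Continuing the starts: G5 → C6.
From C6 the exact shape gives C6 Ab5 G5 F#5.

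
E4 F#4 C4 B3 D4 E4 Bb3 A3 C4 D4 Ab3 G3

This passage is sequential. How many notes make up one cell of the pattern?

4

Try groups of 4 (3 cells in 12 notes):
E4 F#4 C4 B3 | D4 E4 Bb3 A3 | C4 D4 Ab3 G3
Each cell is the previous one down a 2nd — so the unit is 4 notes.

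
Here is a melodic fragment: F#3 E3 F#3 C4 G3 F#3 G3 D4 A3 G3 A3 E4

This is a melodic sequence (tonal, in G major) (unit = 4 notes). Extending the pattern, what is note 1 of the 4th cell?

B3

The unit is 4 notes. Position-1 pitches of the 3 shown cells: F#3, G3, A3.
Each moves up a 2nd; the next is B3.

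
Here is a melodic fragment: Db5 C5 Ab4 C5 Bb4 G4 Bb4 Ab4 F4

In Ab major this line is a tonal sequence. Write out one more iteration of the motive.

Ab4 G4 Eb4

Taking 3-note groups, the heads are Db5, C5, Bb4: the pattern moves down a 2nd.
Statement 4 starts on Ab4 and keeps the same diatonic contour: Ab4 G4 Eb4.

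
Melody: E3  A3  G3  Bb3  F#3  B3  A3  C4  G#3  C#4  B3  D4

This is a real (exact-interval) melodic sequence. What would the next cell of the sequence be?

Taking 4-note groups, the heads are E3, F#3, G#3: the pattern moves up a 2nd.
Statement 4 starts on A#3 and keeps the same exact contour: A#3 D#4 C#4 E4.

A#3 D#4 C#4 E4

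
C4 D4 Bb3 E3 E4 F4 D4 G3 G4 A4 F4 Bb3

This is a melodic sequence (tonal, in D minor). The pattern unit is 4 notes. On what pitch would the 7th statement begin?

A5

Taking 4-note groups, the heads are C4, E4, G4: the pattern moves up a 3rd.
Continuing: Bb4 → D5 → F5 → A5. Statement 7 starts on A5.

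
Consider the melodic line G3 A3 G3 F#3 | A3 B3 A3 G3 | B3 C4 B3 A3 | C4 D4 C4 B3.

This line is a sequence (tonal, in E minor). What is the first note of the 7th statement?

F#4

Taking 4-note groups, the heads are G3, A3, B3, C4: the pattern moves up a 2nd.
Continuing: D4 → E4 → F#4. Statement 7 starts on F#4.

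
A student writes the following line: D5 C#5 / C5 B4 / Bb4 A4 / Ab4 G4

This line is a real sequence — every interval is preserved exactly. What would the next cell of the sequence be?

Gb4 F4

Unit = 2 notes; the statements start on D5, C5, Bb4, Ab4, moving down a 2nd each time.
From Gb4 the exact shape gives Gb4 F4.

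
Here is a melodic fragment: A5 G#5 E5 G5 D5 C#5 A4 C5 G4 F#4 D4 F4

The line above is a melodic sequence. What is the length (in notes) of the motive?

4

12 notes total. Splitting into 3 groups of 4:
A5 G#5 E5 G5 | D5 C#5 A4 C5 | G4 F#4 D4 F4
Every group is a transposition down a 5th of the one before; no shorter unit works.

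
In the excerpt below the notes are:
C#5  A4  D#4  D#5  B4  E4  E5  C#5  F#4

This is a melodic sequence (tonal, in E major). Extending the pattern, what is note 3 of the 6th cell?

B4

The unit is 3 notes. Position-3 pitches of the 3 shown cells: D#4, E4, F#4.
Each moves up a 2nd. Continuing: G#4 → A4 → B4.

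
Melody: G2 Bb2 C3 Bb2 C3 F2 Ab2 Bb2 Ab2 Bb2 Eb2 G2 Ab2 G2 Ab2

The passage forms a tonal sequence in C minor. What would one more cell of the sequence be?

D2 F2 G2 F2 G2

The 5-note cells begin on G2, F2, Eb2 — each down a 2nd from the last.
From D2 the diatonic shape gives D2 F2 G2 F2 G2.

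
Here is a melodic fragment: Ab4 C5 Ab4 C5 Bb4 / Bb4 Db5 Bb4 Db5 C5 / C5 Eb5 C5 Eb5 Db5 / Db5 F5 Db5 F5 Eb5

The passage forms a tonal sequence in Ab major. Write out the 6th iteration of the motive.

F5 Ab5 F5 Ab5 G5

The 5-note cells begin on Ab4, Bb4, C5, Db5 — each up a 2nd from the last.
Continuing the starts: Eb5 → F5.
Statement 6 starts on F5 and keeps the same diatonic contour: F5 Ab5 F5 Ab5 G5.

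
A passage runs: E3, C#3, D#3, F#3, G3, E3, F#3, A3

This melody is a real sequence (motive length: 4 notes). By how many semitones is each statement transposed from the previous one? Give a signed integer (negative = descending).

The 4-note cells begin on E3, G3 — each up a 3rd from the last.
Counting half-steps from E3 to G3: 3.

3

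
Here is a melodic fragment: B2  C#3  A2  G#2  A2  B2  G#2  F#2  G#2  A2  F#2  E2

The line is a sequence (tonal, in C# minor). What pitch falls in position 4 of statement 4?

D#2

With 4-note cells, note 4 of each statement runs G#2, F#2, E2.
Each moves down a 2nd; the next is D#2.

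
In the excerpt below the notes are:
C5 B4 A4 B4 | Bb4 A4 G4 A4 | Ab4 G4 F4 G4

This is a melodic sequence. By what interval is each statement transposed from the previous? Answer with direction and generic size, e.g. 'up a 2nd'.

down a 2nd

With a 4-note motive the entries are C5, Bb4, Ab4, each down a 2nd from the previous.
From C5 to Bb4: down a 2nd.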